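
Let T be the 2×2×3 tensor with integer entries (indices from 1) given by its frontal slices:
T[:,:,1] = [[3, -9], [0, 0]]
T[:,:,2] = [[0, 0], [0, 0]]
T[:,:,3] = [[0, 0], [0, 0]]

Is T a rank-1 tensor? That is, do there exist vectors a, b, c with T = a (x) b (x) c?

Yes

If T = a (x) b (x) c then every fibre of T is a multiple of the corresponding factor, so read the factors off the fibres through the nonzero entry T[1,1,1] = 3.
The mode-1 fibre T[:,1,1] = [3, 0] gives a = [1, 0] (primitive direction); the mode-2 fibre T[1,:,1] = [3, -9] gives b = [1, -3]; then c[k] = T[1,1,k] / (a[1]·b[1]) = [3, 0, 0] / 1 = [3, 0, 0].
Expanding [1, 0] (x) [1, -3] (x) [3, 0, 0] reproduces all 12 entries of T, so T = [1, 0] (x) [1, -3] (x) [3, 0, 0] and rank(T) ≤ 1.
Equivalently every frontal slice T[:,:,k] is c[k] times the rank-1 matrix [1, 0] (x) [1, -3]. So T has rank 1 (it is nonzero).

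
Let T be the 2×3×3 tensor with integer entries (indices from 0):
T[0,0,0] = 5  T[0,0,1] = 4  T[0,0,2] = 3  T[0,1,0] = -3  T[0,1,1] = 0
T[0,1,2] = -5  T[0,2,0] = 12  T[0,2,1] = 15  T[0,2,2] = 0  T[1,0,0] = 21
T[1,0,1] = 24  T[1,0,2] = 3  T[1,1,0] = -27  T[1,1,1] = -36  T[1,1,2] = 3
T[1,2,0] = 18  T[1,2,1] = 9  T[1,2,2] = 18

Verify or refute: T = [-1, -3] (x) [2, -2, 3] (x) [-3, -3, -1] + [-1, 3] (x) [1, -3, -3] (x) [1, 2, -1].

Reconstruct entrywise from the claimed factors. For example, T[1,1,0] = -27 and Σₗ aₗ[1]bₗ[1]cₗ[0] = (-3)·(-2)·(-3) + (3)·(-3)·(1) = -27; checking all 18 entries, every one matches. The claim holds.

Yes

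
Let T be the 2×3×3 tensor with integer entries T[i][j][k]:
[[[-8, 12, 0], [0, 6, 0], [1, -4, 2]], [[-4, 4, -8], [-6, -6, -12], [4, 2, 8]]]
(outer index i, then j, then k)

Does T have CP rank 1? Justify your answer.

The mode-2 unfolding of T (rows indexed by j, columns by (i,k) = (0,0), (0,1), (0,2), (1,0), (1,1), (1,2)) is [[-8, 12, 0, -4, 4, -8], [0, 6, 0, -6, -6, -12], [1, -4, 2, 4, 2, 8]].
There the 3×3 minor on rows j ∈ {0, 1, 2}, columns (i,k) ∈ {(0,0), (0,1), (0,2)} is det [[-8, 12, 0], [0, 6, 0], [1, -4, 2]] = -96 ≠ 0, so this unfolding has rank ≥ 3; CP rank is at least every unfolding rank, so rank(T) ≥ 3.
In particular rank(T) ≥ 3 > 1, so T is not rank-1.

No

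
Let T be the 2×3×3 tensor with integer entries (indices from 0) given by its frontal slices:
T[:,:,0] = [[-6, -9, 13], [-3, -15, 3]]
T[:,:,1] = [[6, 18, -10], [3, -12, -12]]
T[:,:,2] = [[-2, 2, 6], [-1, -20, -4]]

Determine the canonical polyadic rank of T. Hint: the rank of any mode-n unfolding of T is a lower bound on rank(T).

Lower bound: in the mode-1 unfolding of T (rows indexed by i, columns by (j,k)) the 2×2 minor on rows i ∈ {0, 1}, columns (j,k) ∈ {(0,0), (1,0)} is det [[-6, -9], [-3, -15]] = 63 ≠ 0, so that unfolding has rank ≥ 2 and hence rank(T) ≥ 2 (CP rank is at least every unfolding rank, though it can be larger).
Upper bound: with S_k = T[:,:,k], the two rank-1 terms a₁b₁ᵀ, a₂b₂ᵀ are the rank-1 members of the pencil x·S₀ + y·S₁.
The 2×2 minor of x·S₀ + y·S₁ on rows {0,1}, columns {0,1} is 63·x² + 63·xy − 126·y² = 63·(x + 2·y)(x − y), vanishing at (x:y) = (2:-1) and (1:1).
M₁ = 2·S₀ − S₁ = [[-18, -36, 36], [-9, -18, 18]] = (-9)·(2, 1)(1, 2, -2)ᵀ and M₂ = S₀ + S₁ = [[0, 9, 3], [0, -27, -9]] = 3·(1, -3)(0, 3, 1)ᵀ, so take a₁ = (2, 1), b₁ = (1, 2, -2), a₂ = (1, -3), b₂ = (0, 3, 1).
Each slice is an integer combination of E₁ = a₁b₁ᵀ and E₂ = a₂b₂ᵀ: S₀ = −3·E₁ + E₂, S₁ = 3·E₁ + 2·E₂, S₂ = −E₁ + 2·E₂; reading off coefficients, c₁ = (-3, 3, -1) and c₂ = (1, 2, 2).
Hence T = (2, 1) ⊗ (1, 2, -2) ⊗ (-3, 3, -1) + (1, -3) ⊗ (0, 3, 1) ⊗ (1, 2, 2), so rank(T) ≤ 2.
These bounds meet, so rank(T) = 2.

2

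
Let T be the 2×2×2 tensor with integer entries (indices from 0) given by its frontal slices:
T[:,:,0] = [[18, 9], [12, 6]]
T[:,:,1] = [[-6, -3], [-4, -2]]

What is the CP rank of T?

1

Lower bound: T ≠ 0 (e.g. T[0,0,0] = 18), so rank(T) ≥ 1.
Upper bound: the mode-1 fibre T[:,0,0] = [18, 12] gives a = [3, 2] (primitive direction); the mode-2 fibre T[0,:,0] = [18, 9] gives b = [2, 1]; then c[k] = T[0,0,k] / (a[0]·b[0]) = [18, -6] / 6 = [3, -1].
Expanding [3, 2] ⊗ [2, 1] ⊗ [3, -1] reproduces all 8 entries of T, so T = [3, 2] ⊗ [2, 1] ⊗ [3, -1] and rank(T) ≤ 1.
These bounds meet, so rank(T) = 1.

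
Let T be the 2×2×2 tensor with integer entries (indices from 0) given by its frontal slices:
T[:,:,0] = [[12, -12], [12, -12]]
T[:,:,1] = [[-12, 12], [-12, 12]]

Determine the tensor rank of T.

Lower bound: T ≠ 0 (e.g. T[0,0,0] = 12), so rank(T) ≥ 1.
Upper bound: the mode-1 fibre T[:,0,0] = [12, 12] gives a = (1, 1) (primitive direction); the mode-2 fibre T[0,:,0] = [12, -12] gives b = (1, -1); then c[k] = T[0,0,k] / (a[0]·b[0]) = [12, -12] / 1 = (12, -12).
Expanding (1, 1) (x) (1, -1) (x) (12, -12) reproduces all 8 entries of T, so T = (1, 1) (x) (1, -1) (x) (12, -12) and rank(T) ≤ 1.
These bounds meet, so rank(T) = 1.

1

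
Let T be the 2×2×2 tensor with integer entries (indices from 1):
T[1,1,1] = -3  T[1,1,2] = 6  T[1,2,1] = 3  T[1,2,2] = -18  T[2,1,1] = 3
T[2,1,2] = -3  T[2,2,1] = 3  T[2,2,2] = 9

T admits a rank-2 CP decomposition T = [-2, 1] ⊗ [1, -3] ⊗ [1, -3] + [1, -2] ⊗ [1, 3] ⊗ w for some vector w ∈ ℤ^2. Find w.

Subtract the known terms from T to get the rank-1 residual R = [1, -2] ⊗ [1, 3] ⊗ w, so R[i,j,k] = a[i]·b[j]·w[k]. Pick indices with nonzero a[1]·b[1] = (1)·(1) = 1. Only the fibre through (1,1,·) is needed: R[1,1,:] = T[1,1,:] − Σₗ aₗ[1]bₗ[1]cₗ = [-3, 6] − (-2)·(1)·[1, -3] = [-1, 0]. Then w[k] = R[1,1,k] / 1 for each k, giving w = [-1, 0] / 1 = [-1, 0].

w = [-1, 0]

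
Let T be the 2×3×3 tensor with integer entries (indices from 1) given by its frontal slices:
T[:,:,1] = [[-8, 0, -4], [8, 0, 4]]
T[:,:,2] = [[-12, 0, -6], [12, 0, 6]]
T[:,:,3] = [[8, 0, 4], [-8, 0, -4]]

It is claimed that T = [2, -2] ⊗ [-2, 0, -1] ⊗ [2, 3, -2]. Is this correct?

Reconstruct entrywise from the claimed factors. For example, T[1,1,1] = -8 and Σₗ aₗ[1]bₗ[1]cₗ[1] = (2)·(-2)·(2) = -8; checking all 18 entries, every one matches. The claim holds.

Yes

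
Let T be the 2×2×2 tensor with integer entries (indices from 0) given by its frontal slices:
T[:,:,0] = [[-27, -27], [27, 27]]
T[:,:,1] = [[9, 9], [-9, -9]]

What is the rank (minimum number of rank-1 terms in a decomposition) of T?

Lower bound: T ≠ 0 (e.g. T[0,0,0] = -27), so rank(T) ≥ 1.
Upper bound: if T = a ⊗ b ⊗ c then every fibre of T is a multiple of the corresponding factor, so read the factors off the fibres through the nonzero entry T[0,0,0] = -27.
The mode-1 fibre T[:,0,0] = [-27, 27] gives a = [1, -1] (primitive direction); the mode-2 fibre T[0,:,0] = [-27, -27] gives b = [1, 1]; then c[k] = T[0,0,k] / (a[0]·b[0]) = [-27, 9] / 1 = [-27, 9].
Expanding [1, -1] ⊗ [1, 1] ⊗ [-27, 9] reproduces all 8 entries of T, so T = [1, -1] ⊗ [1, 1] ⊗ [-27, 9] and rank(T) ≤ 1.
These bounds meet, so rank(T) = 1.
Check entry T[0,0,0] = -27: (1)·(1)·(-27) = -27.

1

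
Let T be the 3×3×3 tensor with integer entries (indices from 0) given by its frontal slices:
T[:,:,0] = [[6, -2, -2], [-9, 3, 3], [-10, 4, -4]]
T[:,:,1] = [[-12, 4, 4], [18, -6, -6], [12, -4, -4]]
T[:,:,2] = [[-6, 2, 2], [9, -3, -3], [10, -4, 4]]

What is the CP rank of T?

Lower bound: in the mode-3 unfolding of T (rows indexed by k, columns by (i,j)) the 2×2 minor on rows k ∈ {0, 1}, columns (i,j) ∈ {(0,0), (2,0)} is det [[6, -10], [-12, 12]] = -48 ≠ 0, so that unfolding has rank ≥ 2 and hence rank(T) ≥ 2 (CP rank is at least every unfolding rank, though it can be larger).
Upper bound: with S_k = T[:,:,k], the two rank-1 terms a₁b₁ᵀ, a₂b₂ᵀ are the rank-1 members of the pencil x·S₀ + y·S₁.
The 2×2 minor of x·S₀ + y·S₁ on rows {0,2}, columns {0,1} is 4·x² − 8·xy = 4·(x − 2·y)(x), vanishing at (x:y) = (2:1) and (0:1).
M₁ = 2·S₀ + S₁ = [[0, 0, 0], [0, 0, 0], [-8, 4, -12]] = (-4)·(0, 0, 1)(2, -1, 3)ᵀ and M₂ = S₁ = [[-12, 4, 4], [18, -6, -6], [12, -4, -4]] = (-2)·(2, -3, -2)(3, -1, -1)ᵀ, so take a₁ = (0, 0, 1), b₁ = (2, -1, 3), a₂ = (2, -3, -2), b₂ = (3, -1, -1).
Each slice is an integer combination of E₁ = a₁b₁ᵀ and E₂ = a₂b₂ᵀ: S₀ = −2·E₁ + E₂, S₁ = −2·E₂, S₂ = 2·E₁ − E₂; reading off coefficients, c₁ = (-2, 0, 2) and c₂ = (1, -2, -1).
Hence T = (0, 0, 1) ∘ (2, -1, 3) ∘ (-2, 0, 2) + (2, -3, -2) ∘ (3, -1, -1) ∘ (1, -2, -1), so rank(T) ≤ 2.
These bounds meet, so rank(T) = 2.

2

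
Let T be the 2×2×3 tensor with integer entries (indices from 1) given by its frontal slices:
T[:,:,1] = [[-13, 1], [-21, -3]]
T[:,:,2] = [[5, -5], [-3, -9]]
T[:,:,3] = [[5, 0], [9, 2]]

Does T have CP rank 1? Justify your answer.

The mode-1 unfolding of T (rows indexed by i, columns by (j,k) = (1,1), (1,2), (1,3), (2,1), (2,2), (2,3)) is [[-13, 5, 5, 1, -5, 0], [-21, -3, 9, -3, -9, 2]].
There the 2×2 minor on rows i ∈ {1, 2}, columns (j,k) ∈ {(1,1), (1,2)} is det [[-13, 5], [-21, -3]] = 144 ≠ 0, so this unfolding has rank ≥ 2; CP rank is at least every unfolding rank, so rank(T) ≥ 2.
In particular rank(T) ≥ 2 > 1, so T is not rank-1.

No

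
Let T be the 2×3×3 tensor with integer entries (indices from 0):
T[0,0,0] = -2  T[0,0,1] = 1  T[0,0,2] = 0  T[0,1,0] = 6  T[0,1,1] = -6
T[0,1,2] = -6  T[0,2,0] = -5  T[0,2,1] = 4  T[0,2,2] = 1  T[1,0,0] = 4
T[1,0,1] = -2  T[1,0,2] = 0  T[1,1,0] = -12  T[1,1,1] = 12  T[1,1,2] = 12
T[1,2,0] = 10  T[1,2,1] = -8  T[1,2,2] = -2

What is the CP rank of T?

3

Lower bound: in the mode-3 unfolding of T (rows indexed by k, columns by (i,j)) the 3×3 minor on rows k ∈ {0, 1, 2}, columns (i,j) ∈ {(0,0), (0,1), (0,2)} is det [[-2, 6, -5], [1, -6, 4], [0, -6, 1]] = -12 ≠ 0, so that unfolding has rank ≥ 3 and hence rank(T) ≥ 3 (CP rank is at least every unfolding rank, though it can be larger).
Upper bound: T is a sum of 3 rank-1 terms, T = [1, -2] ⊗ [1, -2, 2] ⊗ [-2, 1, 2] + [1, -2] ⊗ [1, 0, 2] ⊗ [-1, 2, -1] + [1, -2] ⊗ [1, 2, 1] ⊗ [1, -2, -1] (one valid choice — decompositions are not unique — normalised so each a, b is primitive with positive first nonzero entry; check it by expanding all entries), so rank(T) ≤ 3.
These bounds meet, so rank(T) = 3.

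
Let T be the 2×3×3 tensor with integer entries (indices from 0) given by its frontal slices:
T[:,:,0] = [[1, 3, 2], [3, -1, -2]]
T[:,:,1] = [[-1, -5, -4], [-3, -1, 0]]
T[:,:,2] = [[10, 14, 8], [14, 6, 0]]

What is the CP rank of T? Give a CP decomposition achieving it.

Lower bound: the mode-3 unfolding of T (rows indexed by k, columns by (i,j) = (0,0), (0,1), (0,2), (1,0), (1,1), (1,2)) is [[1, 3, 2, 3, -1, -2], [-1, -5, -4, -3, -1, 0], [10, 14, 8, 14, 6, 0]].
There the 3×3 minor on rows k ∈ {0, 1, 2}, columns (i,j) ∈ {(0,0), (0,1), (0,2)} is det [[1, 3, 2], [-1, -5, -4], [10, 14, 8]] = -8 ≠ 0, so this unfolding has rank ≥ 3; CP rank is at least every unfolding rank, so rank(T) ≥ 3. (Unfolding ranks only ever bound the CP rank from below — rank(T) can be strictly larger than all of them — so the matching upper bound has to come from an explicit 3-term decomposition.)
Upper bound: T is a sum of 3 rank-1 terms, T = [1, -1] ⊗ [1, -2, -2] ⊗ [-1, 1, -2] + [1, 1] ⊗ [2, 1, 0] ⊗ [1, 1, 2] + [1, 1] ⊗ [2, 2, 1] ⊗ [0, -2, 4] (one valid choice — decompositions are not unique — normalised so each a, b is primitive with positive first nonzero entry; check it by expanding all entries), so rank(T) ≤ 3.
These bounds meet, so rank(T) = 3.
Check entry T[0,1,0] = 3: (1)·(-2)·(-1) + (1)·(1)·(1) + (1)·(2)·(0) = 3.

rank(T) = 3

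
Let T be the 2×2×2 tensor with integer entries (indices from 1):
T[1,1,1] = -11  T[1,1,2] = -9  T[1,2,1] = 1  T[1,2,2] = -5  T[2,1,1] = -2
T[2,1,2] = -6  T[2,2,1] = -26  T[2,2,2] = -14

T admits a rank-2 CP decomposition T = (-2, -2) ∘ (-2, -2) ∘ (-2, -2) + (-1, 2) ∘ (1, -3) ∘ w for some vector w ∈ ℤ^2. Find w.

Subtract the known terms from T to get the rank-1 residual R = (-1, 2) ∘ (1, -3) ∘ w, so R[i,j,k] = a[i]·b[j]·w[k]. Pick indices with nonzero a[1]·b[1] = (-1)·(1) = -1. Only the fibre through (1,1,·) is needed: R[1,1,:] = T[1,1,:] − Σₗ aₗ[1]bₗ[1]cₗ = [-11, -9] − (-2)·(-2)·(-2, -2) = [-3, -1]. Then w[k] = R[1,1,k] / -1 for each k, giving w = [-3, -1] / -1 = (3, 1).

w = (3, 1)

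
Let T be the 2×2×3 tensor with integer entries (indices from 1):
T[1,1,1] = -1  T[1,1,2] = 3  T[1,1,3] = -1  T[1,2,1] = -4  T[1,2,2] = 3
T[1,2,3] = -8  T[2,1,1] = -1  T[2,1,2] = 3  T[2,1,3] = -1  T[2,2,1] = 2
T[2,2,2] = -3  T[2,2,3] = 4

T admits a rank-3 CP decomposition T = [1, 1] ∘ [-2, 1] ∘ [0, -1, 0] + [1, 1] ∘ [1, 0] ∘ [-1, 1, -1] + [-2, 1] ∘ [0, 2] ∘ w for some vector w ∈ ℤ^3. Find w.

w = [1, -1, 2]

Subtract the known terms from T to get the rank-1 residual R = [-2, 1] ∘ [0, 2] ∘ w, so R[i,j,k] = a[i]·b[j]·w[k]. Pick indices with nonzero a[1]·b[2] = (-2)·(2) = -4. Only the fibre through (1,2,·) is needed: R[1,2,:] = T[1,2,:] − Σₗ aₗ[1]bₗ[2]cₗ = [-4, 3, -8] − (1)·(1)·[0, -1, 0] − (1)·(0)·[-1, 1, -1] = [-4, 4, -8]. Then w[k] = R[1,2,k] / -4 for each k, giving w = [-4, 4, -8] / -4 = [1, -1, 2].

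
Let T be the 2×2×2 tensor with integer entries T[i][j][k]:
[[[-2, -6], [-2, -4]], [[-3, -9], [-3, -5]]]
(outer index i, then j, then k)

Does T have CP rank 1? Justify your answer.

No

The mode-1 unfolding of T (rows indexed by i, columns by (j,k) = (0,0), (0,1), (1,0), (1,1)) is [[-2, -6, -2, -4], [-3, -9, -3, -5]].
There the 2×2 minor on rows i ∈ {0, 1}, columns (j,k) ∈ {(0,0), (1,1)} is det [[-2, -4], [-3, -5]] = -2 ≠ 0, so this unfolding has rank ≥ 2; CP rank is at least every unfolding rank, so rank(T) ≥ 2.
In particular rank(T) ≥ 2 > 1, so T is not rank-1.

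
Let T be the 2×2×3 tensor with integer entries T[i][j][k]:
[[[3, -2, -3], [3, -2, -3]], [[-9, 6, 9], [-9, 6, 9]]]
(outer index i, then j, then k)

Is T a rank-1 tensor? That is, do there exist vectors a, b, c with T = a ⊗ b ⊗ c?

If T = a ⊗ b ⊗ c then every fibre of T is a multiple of the corresponding factor, so read the factors off the fibres through the nonzero entry T[0,0,0] = 3.
The mode-1 fibre T[:,0,0] = [3, -9] gives a = (1, -3) (primitive direction); the mode-2 fibre T[0,:,0] = [3, 3] gives b = (1, 1); then c[k] = T[0,0,k] / (a[0]·b[0]) = [3, -2, -3] / 1 = (3, -2, -3).
Expanding (1, -3) ⊗ (1, 1) ⊗ (3, -2, -3) reproduces all 12 entries of T, so T = (1, -3) ⊗ (1, 1) ⊗ (3, -2, -3) and rank(T) ≤ 1.
Equivalently every frontal slice T[:,:,k] is c[k] times the rank-1 matrix (1, -3) ⊗ (1, 1). So T has rank 1 (it is nonzero).

Yes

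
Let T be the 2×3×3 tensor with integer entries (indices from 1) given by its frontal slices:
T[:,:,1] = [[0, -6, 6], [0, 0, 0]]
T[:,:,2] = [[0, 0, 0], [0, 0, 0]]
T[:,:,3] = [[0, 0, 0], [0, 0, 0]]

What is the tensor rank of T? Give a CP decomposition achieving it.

rank(T) = 1

Lower bound: T ≠ 0 (e.g. T[1,2,1] = -6), so rank(T) ≥ 1.
Upper bound: the mode-1 fibre T[:,2,1] = [-6, 0] gives a = (1, 0) (primitive direction); the mode-2 fibre T[1,:,1] = [0, -6, 6] gives b = (0, 1, -1); then c[k] = T[1,2,k] / (a[1]·b[2]) = [-6, 0, 0] / 1 = (-6, 0, 0).
Expanding (1, 0) ⊗ (0, 1, -1) ⊗ (-6, 0, 0) reproduces all 18 entries of T, so T = (1, 0) ⊗ (0, 1, -1) ⊗ (-6, 0, 0) and rank(T) ≤ 1.
These bounds meet, so rank(T) = 1.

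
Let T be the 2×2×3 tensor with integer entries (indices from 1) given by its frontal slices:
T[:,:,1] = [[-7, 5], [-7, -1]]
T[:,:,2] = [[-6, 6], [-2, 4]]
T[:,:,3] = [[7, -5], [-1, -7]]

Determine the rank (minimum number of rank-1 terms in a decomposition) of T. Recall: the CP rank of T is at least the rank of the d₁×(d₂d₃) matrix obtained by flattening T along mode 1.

Lower bound: the mode-3 unfolding of T (rows indexed by k, columns by (i,j) = (1,1), (1,2), (2,1), (2,2)) is [[-7, 5, -7, -1], [-6, 6, -2, 4], [7, -5, -1, -7]].
There the 3×3 minor on rows k ∈ {1, 2, 3}, columns (i,j) ∈ {(1,1), (1,2), (2,1)} is det [[-7, 5, -7], [-6, 6, -2], [7, -5, -1]] = 96 ≠ 0, so this unfolding has rank ≥ 3; CP rank is at least every unfolding rank, so rank(T) ≥ 3. (This is only a lower bound: in general the CP rank may exceed every unfolding rank, so we still need to exhibit 3 rank-1 terms summing to T.)
Upper bound: T is a sum of 3 rank-1 terms, T = (0, 1) ⊗ (1, 1) ⊗ (-4, 0, -4) + (1, 1) ⊗ (1, 1) ⊗ (1, 2, -1) + (2, 1) ⊗ (2, -1) ⊗ (-2, -2, 2) (written with every a and b primitive with positive leading entry and the scale carried by c; CP decompositions are not unique, and this one is verified by expanding entrywise), so rank(T) ≤ 3.
These bounds meet, so rank(T) = 3.
Check entry T[2,1,2] = -2: (1)·(1)·(0) + (1)·(1)·(2) + (1)·(2)·(-2) = -2.

3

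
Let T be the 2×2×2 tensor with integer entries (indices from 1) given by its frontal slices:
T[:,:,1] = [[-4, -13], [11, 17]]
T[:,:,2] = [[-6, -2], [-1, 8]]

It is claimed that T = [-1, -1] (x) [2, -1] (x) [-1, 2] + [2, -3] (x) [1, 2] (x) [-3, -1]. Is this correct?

Reconstruct entrywise from the claimed factors. For example, T[2,1,2] = -1 and Σₗ aₗ[2]bₗ[1]cₗ[2] = (-1)·(2)·(2) + (-3)·(1)·(-1) = -1; checking all 8 entries, every one matches. The claim holds.

Yes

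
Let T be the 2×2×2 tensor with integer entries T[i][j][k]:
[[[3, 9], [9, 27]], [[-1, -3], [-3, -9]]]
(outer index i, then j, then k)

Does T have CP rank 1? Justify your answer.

Yes

If T = a ⊗ b ⊗ c then every fibre of T is a multiple of the corresponding factor, so read the factors off the fibres through the nonzero entry T[0,0,0] = 3.
The mode-1 fibre T[:,0,0] = [3, -1] gives a = [3, -1] (primitive direction); the mode-2 fibre T[0,:,0] = [3, 9] gives b = [1, 3]; then c[k] = T[0,0,k] / (a[0]·b[0]) = [3, 9] / 3 = [1, 3].
Expanding [3, -1] ⊗ [1, 3] ⊗ [1, 3] reproduces all 8 entries of T, so T = [3, -1] ⊗ [1, 3] ⊗ [1, 3] and rank(T) ≤ 1.
Equivalently every frontal slice T[:,:,k] is c[k] times the rank-1 matrix [3, -1] ⊗ [1, 3]. So T has rank 1 (it is nonzero).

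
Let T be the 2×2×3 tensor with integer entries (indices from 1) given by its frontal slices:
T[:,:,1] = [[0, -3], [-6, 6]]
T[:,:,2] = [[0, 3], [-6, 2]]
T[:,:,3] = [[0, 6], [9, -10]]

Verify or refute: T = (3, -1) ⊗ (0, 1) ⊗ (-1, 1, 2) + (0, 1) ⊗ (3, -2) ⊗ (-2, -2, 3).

No

Reconstruct entry (2,2,1) from the claimed factors: Σₗ aₗ[2]bₗ[2]cₗ[1] = (-1)·(1)·(-1) + (1)·(-2)·(-2) = 5, but T[2,2,1] = 6. The claim is false.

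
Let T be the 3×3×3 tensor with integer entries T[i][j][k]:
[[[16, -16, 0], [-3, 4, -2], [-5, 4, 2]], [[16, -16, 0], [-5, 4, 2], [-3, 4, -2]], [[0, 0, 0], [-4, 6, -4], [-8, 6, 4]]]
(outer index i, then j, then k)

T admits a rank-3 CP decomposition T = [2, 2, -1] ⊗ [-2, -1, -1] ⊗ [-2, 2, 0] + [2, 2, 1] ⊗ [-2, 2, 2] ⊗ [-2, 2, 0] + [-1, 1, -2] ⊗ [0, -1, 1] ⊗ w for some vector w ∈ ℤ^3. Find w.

Subtract the known terms from T to get the rank-1 residual R = [-1, 1, -2] ⊗ [0, -1, 1] ⊗ w, so R[i,j,k] = a[i]·b[j]·w[k]. Pick indices with nonzero a[0]·b[1] = (-1)·(-1) = 1. Only the fibre through (0,1,·) is needed: R[0,1,:] = T[0,1,:] − Σₗ aₗ[0]bₗ[1]cₗ = [-3, 4, -2] − (2)·(-1)·[-2, 2, 0] − (2)·(2)·[-2, 2, 0] = [1, 0, -2]. Then w[k] = R[0,1,k] / 1 for each k, giving w = [1, 0, -2] / 1 = [1, 0, -2].

w = [1, 0, -2]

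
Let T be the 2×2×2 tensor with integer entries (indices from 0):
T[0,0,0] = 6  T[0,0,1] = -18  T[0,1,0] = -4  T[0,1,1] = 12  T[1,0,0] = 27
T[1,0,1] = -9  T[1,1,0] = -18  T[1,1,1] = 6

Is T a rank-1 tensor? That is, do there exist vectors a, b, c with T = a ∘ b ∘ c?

The mode-3 unfolding of T (rows indexed by k, columns by (i,j) = (0,0), (0,1), (1,0), (1,1)) is [[6, -4, 27, -18], [-18, 12, -9, 6]].
There the 2×2 minor on rows k ∈ {0, 1}, columns (i,j) ∈ {(0,0), (1,0)} is det [[6, 27], [-18, -9]] = 432 ≠ 0, so this unfolding has rank ≥ 2; CP rank is at least every unfolding rank, so rank(T) ≥ 2.
In particular rank(T) ≥ 2 > 1, so T is not rank-1.

No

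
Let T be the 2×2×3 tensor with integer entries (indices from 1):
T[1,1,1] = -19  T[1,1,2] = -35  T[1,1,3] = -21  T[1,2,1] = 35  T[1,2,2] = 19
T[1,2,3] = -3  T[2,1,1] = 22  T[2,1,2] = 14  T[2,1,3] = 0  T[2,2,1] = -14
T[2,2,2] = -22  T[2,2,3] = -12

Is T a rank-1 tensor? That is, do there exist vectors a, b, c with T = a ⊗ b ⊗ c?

No

The mode-2 unfolding of T (rows indexed by j, columns by (i,k) = (1,1), (1,2), (1,3), (2,1), (2,2), (2,3)) is [[-19, -35, -21, 22, 14, 0], [35, 19, -3, -14, -22, -12]].
There the 2×2 minor on rows j ∈ {1, 2}, columns (i,k) ∈ {(1,1), (1,2)} is det [[-19, -35], [35, 19]] = 864 ≠ 0, so this unfolding has rank ≥ 2; CP rank is at least every unfolding rank, so rank(T) ≥ 2.
In particular rank(T) ≥ 2 > 1, so T is not rank-1.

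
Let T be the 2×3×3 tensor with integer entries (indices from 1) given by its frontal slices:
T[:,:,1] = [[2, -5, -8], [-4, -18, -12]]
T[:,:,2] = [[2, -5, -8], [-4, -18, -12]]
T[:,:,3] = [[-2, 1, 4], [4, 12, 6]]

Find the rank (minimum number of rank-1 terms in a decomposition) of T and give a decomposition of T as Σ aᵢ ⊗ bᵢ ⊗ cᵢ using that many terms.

rank(T) = 2

Lower bound: the mode-2 unfolding of T (rows indexed by j, columns by (i,k) = (1,1), (1,2), (1,3), (2,1), (2,2), (2,3)) is [[2, 2, -2, -4, -4, 4], [-5, -5, 1, -18, -18, 12], [-8, -8, 4, -12, -12, 6]].
There the 2×2 minor on rows j ∈ {1, 2}, columns (i,k) ∈ {(1,1), (1,3)} is det [[2, -2], [-5, 1]] = -8 ≠ 0, so this unfolding has rank ≥ 2; CP rank is at least every unfolding rank, so rank(T) ≥ 2. (Unfolding ranks only ever bound the CP rank from below — rank(T) can be strictly larger than all of them — so the matching upper bound has to come from an explicit 2-term decomposition.)
Upper bound — finding two terms. Write S_k = T[:,:,k] for the frontal slices: S₁ = [[2, -5, -8], [-4, -18, -12]], S₂ = [[2, -5, -8], [-4, -18, -12]], S₃ = [[-2, 1, 4], [4, 12, 6]].
If T = a₁ ⊗ b₁ ⊗ c₁ + a₂ ⊗ b₂ ⊗ c₂ then each S_k = c₁[k]·a₁b₁ᵀ + c₂[k]·a₂b₂ᵀ. S₁ and S₃ are linearly independent, so a₁b₁ᵀ and a₂b₂ᵀ must span the same plane of matrices: they are the rank-1 matrices of the form x·S₁ + y·S₃.
The 2×2 minor of x·S₁ + y·S₃ on rows {1,2}, columns {1,2} is −56·x² + 84·xy − 28·y² = (-28)·(2·x − y)(x − y), vanishing at (x:y) = (1:2) and (1:1).
M₁ = S₁ + 2·S₃ = [[-2, -3, 0], [4, 6, 0]] = −[1, -2][2, 3, 0]ᵀ and M₂ = S₁ + S₃ = [[0, -4, -4], [0, -6, -6]] = (-2)·[2, 3][0, 1, 1]ᵀ, so take a₁ = [1, -2], b₁ = [2, 3, 0], a₂ = [2, 3], b₂ = [0, 1, 1].
Each slice is an integer combination of E₁ = a₁b₁ᵀ and E₂ = a₂b₂ᵀ: S₁ = E₁ − 4·E₂, S₂ = E₁ − 4·E₂, S₃ = −E₁ + 2·E₂; reading off coefficients, c₁ = [1, 1, -1] and c₂ = [-4, -4, 2].
Hence T = [1, -2] ⊗ [2, 3, 0] ⊗ [1, 1, -1] + [2, 3] ⊗ [0, 1, 1] ⊗ [-4, -4, 2], so rank(T) ≤ 2.
These bounds meet, so rank(T) = 2.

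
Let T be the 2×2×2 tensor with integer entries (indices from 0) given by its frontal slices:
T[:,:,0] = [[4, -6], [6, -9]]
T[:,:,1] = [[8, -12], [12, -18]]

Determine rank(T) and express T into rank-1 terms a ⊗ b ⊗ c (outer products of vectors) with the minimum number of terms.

rank(T) = 1

Lower bound: T ≠ 0 (e.g. T[0,0,0] = 4), so rank(T) ≥ 1.
Upper bound: the mode-1 fibre T[:,0,0] = [4, 6] gives a = (2, 3) (primitive direction); the mode-2 fibre T[0,:,0] = [4, -6] gives b = (2, -3); then c[k] = T[0,0,k] / (a[0]·b[0]) = [4, 8] / 4 = (1, 2).
Expanding (2, 3) ⊗ (2, -3) ⊗ (1, 2) reproduces all 8 entries of T, so T = (2, 3) ⊗ (2, -3) ⊗ (1, 2) and rank(T) ≤ 1.
These bounds meet, so rank(T) = 1.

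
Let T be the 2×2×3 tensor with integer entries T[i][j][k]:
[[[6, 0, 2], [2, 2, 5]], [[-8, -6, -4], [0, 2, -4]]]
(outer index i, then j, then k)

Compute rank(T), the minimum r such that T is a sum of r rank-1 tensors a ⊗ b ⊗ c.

3

Lower bound: the mode-3 unfolding of T (rows indexed by k, columns by (i,j) = (0,0), (0,1), (1,0), (1,1)) is [[6, 2, -8, 0], [0, 2, -6, 2], [2, 5, -4, -4]].
There the 3×3 minor on rows k ∈ {0, 1, 2}, columns (i,j) ∈ {(0,0), (0,1), (1,0)} is det [[6, 2, -8], [0, 2, -6], [2, 5, -4]] = 140 ≠ 0, so this unfolding has rank ≥ 3; CP rank is at least every unfolding rank, so rank(T) ≥ 3. (This is only a lower bound: in general the CP rank may exceed every unfolding rank, so we still need to exhibit 3 rank-1 terms summing to T.)
Upper bound: T is a sum of 3 rank-1 terms, T = [1, -2] ⊗ [1, -1] ⊗ [2, 2, 0] + [1, -1] ⊗ [1, 1] ⊗ [4, 2, 4] + [1, 0] ⊗ [2, -1] ⊗ [0, -2, -1] (one valid choice — decompositions are not unique — normalised so each a, b is primitive with positive first nonzero entry; check it by expanding all entries), so rank(T) ≤ 3.
These bounds meet, so rank(T) = 3.
Check entry T[0,1,1] = 2: (1)·(-1)·(2) + (1)·(1)·(2) + (1)·(-1)·(-2) = 2.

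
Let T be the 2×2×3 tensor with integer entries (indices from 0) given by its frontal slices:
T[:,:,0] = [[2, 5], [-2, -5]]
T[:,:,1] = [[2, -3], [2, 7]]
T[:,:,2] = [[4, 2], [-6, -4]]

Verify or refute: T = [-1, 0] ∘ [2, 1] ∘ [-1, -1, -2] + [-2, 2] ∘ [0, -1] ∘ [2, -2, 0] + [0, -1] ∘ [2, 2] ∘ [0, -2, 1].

Reconstruct entry (1,0,0) from the claimed factors: Σₗ aₗ[1]bₗ[0]cₗ[0] = (0)·(2)·(-1) + (2)·(0)·(2) + (-1)·(2)·(0) = 0, but T[1,0,0] = -2. The claim is false.

No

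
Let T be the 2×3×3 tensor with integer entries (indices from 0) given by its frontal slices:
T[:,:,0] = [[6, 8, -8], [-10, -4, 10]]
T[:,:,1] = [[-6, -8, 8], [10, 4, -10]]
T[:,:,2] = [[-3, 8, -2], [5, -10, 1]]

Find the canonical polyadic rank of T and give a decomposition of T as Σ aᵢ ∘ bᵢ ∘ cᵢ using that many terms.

rank(T) = 3

Lower bound: the mode-2 unfolding of T (rows indexed by j, columns by (i,k) = (0,0), (0,1), (0,2), (1,0), (1,1), (1,2)) is [[6, -6, -3, -10, 10, 5], [8, -8, 8, -4, 4, -10], [-8, 8, -2, 10, -10, 1]].
There the 3×3 minor on rows j ∈ {0, 1, 2}, columns (i,k) ∈ {(0,0), (0,2), (1,0)} is det [[6, -3, -10], [8, 8, -4], [-8, -2, 10]] = 96 ≠ 0, so this unfolding has rank ≥ 3; CP rank is at least every unfolding rank, so rank(T) ≥ 3. (This is only a lower bound: in general the CP rank may exceed every unfolding rank, so we still need to exhibit 3 rank-1 terms summing to T.)
Upper bound: T is a sum of 3 rank-1 terms, T = [1, -2] ∘ [2, -2, -1] ∘ [2, -2, -1] + [1, -1] ∘ [0, 2, -1] ∘ [4, -4, 4] + [1, -1] ∘ [1, 2, -1] ∘ [2, -2, -1] (written with every a and b primitive with positive leading entry and the scale carried by c; CP decompositions are not unique, and this one is verified by expanding entrywise), so rank(T) ≤ 3.
These bounds meet, so rank(T) = 3.
Check entry T[0,1,1] = -8: (1)·(-2)·(-2) + (1)·(2)·(-4) + (1)·(2)·(-2) = -8.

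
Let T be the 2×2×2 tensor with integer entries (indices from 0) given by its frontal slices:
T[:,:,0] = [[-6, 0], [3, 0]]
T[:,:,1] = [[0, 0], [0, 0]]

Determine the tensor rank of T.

Lower bound: T ≠ 0 (e.g. T[0,0,0] = -6), so rank(T) ≥ 1.
Upper bound: if T = a ⊗ b ⊗ c then every fibre of T is a multiple of the corresponding factor, so read the factors off the fibres through the nonzero entry T[0,0,0] = -6.
The mode-1 fibre T[:,0,0] = [-6, 3] gives a = [2, -1] (primitive direction); the mode-2 fibre T[0,:,0] = [-6, 0] gives b = [1, 0]; then c[k] = T[0,0,k] / (a[0]·b[0]) = [-6, 0] / 2 = [-3, 0].
Expanding [2, -1] ⊗ [1, 0] ⊗ [-3, 0] reproduces all 8 entries of T, so T = [2, -1] ⊗ [1, 0] ⊗ [-3, 0] and rank(T) ≤ 1.
These bounds meet, so rank(T) = 1.
Check entry T[0,1,1] = 0: (2)·(0)·(0) = 0.

1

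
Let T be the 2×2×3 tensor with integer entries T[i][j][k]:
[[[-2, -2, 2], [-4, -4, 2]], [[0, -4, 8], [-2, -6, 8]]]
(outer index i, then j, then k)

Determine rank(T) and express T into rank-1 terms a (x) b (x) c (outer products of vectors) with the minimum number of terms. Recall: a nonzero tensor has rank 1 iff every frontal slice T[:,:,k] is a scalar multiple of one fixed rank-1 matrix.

Lower bound: the mode-3 unfolding of T (rows indexed by k, columns by (i,j) = (0,0), (0,1), (1,0), (1,1)) is [[-2, -4, 0, -2], [-2, -4, -4, -6], [2, 2, 8, 8]].
There the 3×3 minor on rows k ∈ {0, 1, 2}, columns (i,j) ∈ {(0,0), (0,1), (1,0)} is det [[-2, -4, 0], [-2, -4, -4], [2, 2, 8]] = 16 ≠ 0, so this unfolding has rank ≥ 3; CP rank is at least every unfolding rank, so rank(T) ≥ 3. (This is only a lower bound: in general the CP rank may exceed every unfolding rank, so we still need to exhibit 3 rank-1 terms summing to T.)
Upper bound: T is a sum of 3 rank-1 terms, T = [0, 1] (x) [1, 1] (x) [2, -2, 4] + [1, 1] (x) [1, 2] (x) [-2, -2, 0] + [1, 2] (x) [1, 1] (x) [0, 0, 2] (one valid choice — decompositions are not unique — normalised so each a, b is primitive with positive first nonzero entry; check it by expanding all entries), so rank(T) ≤ 3.
These bounds meet, so rank(T) = 3.
Check entry T[0,0,0] = -2: (0)·(1)·(2) + (1)·(1)·(-2) + (1)·(1)·(0) = -2.

rank(T) = 3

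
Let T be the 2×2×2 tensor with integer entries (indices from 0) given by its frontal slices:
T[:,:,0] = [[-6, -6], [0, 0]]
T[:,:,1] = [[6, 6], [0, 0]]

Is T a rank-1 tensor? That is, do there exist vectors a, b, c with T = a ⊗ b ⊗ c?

If T = a ⊗ b ⊗ c then every fibre of T is a multiple of the corresponding factor, so read the factors off the fibres through the nonzero entry T[0,0,0] = -6.
The mode-1 fibre T[:,0,0] = [-6, 0] gives a = [1, 0] (primitive direction); the mode-2 fibre T[0,:,0] = [-6, -6] gives b = [1, 1]; then c[k] = T[0,0,k] / (a[0]·b[0]) = [-6, 6] / 1 = [-6, 6].
Expanding [1, 0] ⊗ [1, 1] ⊗ [-6, 6] reproduces all 8 entries of T, so T = [1, 0] ⊗ [1, 1] ⊗ [-6, 6] and rank(T) ≤ 1.
Equivalently every frontal slice T[:,:,k] is c[k] times the rank-1 matrix [1, 0] ⊗ [1, 1]. So T has rank 1 (it is nonzero).

Yes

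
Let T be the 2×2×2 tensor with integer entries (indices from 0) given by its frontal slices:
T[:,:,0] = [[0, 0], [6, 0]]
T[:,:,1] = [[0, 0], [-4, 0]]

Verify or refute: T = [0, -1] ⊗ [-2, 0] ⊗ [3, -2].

Yes

Reconstruct entrywise from the claimed factors. For example, T[0,1,0] = 0 and Σₗ aₗ[0]bₗ[1]cₗ[0] = (0)·(0)·(3) = 0; checking all 8 entries, every one matches. The claim holds.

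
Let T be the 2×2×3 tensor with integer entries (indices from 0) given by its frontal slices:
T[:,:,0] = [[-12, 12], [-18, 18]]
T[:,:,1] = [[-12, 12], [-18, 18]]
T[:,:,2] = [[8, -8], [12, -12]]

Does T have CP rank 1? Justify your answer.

The mode-1 fibre T[:,0,0] = [-12, -18] gives a = [2, 3] (primitive direction); the mode-2 fibre T[0,:,0] = [-12, 12] gives b = [1, -1]; then c[k] = T[0,0,k] / (a[0]·b[0]) = [-12, -12, 8] / 2 = [-6, -6, 4].
Expanding [2, 3] ⊗ [1, -1] ⊗ [-6, -6, 4] reproduces all 12 entries of T, so T = [2, 3] ⊗ [1, -1] ⊗ [-6, -6, 4] and rank(T) ≤ 1.
Equivalently every frontal slice T[:,:,k] is c[k] times the rank-1 matrix [2, 3] ⊗ [1, -1]. So T has rank 1 (it is nonzero).

Yes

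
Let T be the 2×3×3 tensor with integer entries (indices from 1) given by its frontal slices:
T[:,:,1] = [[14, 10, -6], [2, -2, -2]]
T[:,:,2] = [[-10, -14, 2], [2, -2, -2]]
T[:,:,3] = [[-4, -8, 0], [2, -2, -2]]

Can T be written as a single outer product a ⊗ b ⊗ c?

No

The mode-3 unfolding of T (rows indexed by k, columns by (i,j) = (1,1), (1,2), (1,3), (2,1), (2,2), (2,3)) is [[14, 10, -6, 2, -2, -2], [-10, -14, 2, 2, -2, -2], [-4, -8, 0, 2, -2, -2]].
There the 2×2 minor on rows k ∈ {1, 2}, columns (i,j) ∈ {(1,1), (1,2)} is det [[14, 10], [-10, -14]] = -96 ≠ 0, so this unfolding has rank ≥ 2; CP rank is at least every unfolding rank, so rank(T) ≥ 2.
In particular rank(T) ≥ 2 > 1, so T is not rank-1.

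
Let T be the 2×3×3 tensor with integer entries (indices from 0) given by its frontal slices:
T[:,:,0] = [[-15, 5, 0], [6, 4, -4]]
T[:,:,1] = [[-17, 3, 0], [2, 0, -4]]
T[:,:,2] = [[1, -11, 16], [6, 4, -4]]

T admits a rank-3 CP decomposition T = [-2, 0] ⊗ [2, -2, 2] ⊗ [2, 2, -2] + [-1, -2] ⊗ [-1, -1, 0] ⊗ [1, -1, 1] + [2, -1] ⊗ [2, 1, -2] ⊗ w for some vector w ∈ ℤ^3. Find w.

Subtract the known terms from T to get the rank-1 residual R = [2, -1] ⊗ [2, 1, -2] ⊗ w, so R[i,j,k] = a[i]·b[j]·w[k]. Pick indices with nonzero a[0]·b[0] = (2)·(2) = 4. Only the fibre through (0,0,·) is needed: R[0,0,:] = T[0,0,:] − Σₗ aₗ[0]bₗ[0]cₗ = [-15, -17, 1] − (-2)·(2)·[2, 2, -2] − (-1)·(-1)·[1, -1, 1] = [-8, -8, -8]. Then w[k] = R[0,0,k] / 4 for each k, giving w = [-8, -8, -8] / 4 = [-2, -2, -2].

w = [-2, -2, -2]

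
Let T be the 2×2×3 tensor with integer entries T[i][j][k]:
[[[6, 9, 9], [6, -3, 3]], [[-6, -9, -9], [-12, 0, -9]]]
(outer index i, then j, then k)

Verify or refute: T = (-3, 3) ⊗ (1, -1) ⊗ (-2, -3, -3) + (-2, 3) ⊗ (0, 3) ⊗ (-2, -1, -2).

Yes

Reconstruct entrywise from the claimed factors. For example, T[0,0,2] = 9 and Σₗ aₗ[0]bₗ[0]cₗ[2] = (-3)·(1)·(-3) + (-2)·(0)·(-2) = 9; checking all 12 entries, every one matches. The claim holds.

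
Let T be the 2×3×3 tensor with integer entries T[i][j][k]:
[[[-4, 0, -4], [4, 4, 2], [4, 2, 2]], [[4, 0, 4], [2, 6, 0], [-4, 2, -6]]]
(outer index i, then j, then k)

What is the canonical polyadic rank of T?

3

Lower bound: the mode-2 unfolding of T (rows indexed by j, columns by (i,k) = (0,0), (0,1), (0,2), (1,0), (1,1), (1,2)) is [[-4, 0, -4, 4, 0, 4], [4, 4, 2, 2, 6, 0], [4, 2, 2, -4, 2, -6]].
There the 3×3 minor on rows j ∈ {0, 1, 2}, columns (i,k) ∈ {(0,0), (0,1), (0,2)} is det [[-4, 0, -4], [4, 4, 2], [4, 2, 2]] = 16 ≠ 0, so this unfolding has rank ≥ 3; CP rank is at least every unfolding rank, so rank(T) ≥ 3. (Flattening ranks never certify an upper bound on CP rank; for that we must actually write T with 3 rank-1 terms.)
Upper bound: T is a sum of 3 rank-1 terms, T = [1, -1] (x) [2, -1, -2] (x) [-2, 0, -2] + [1, 1] (x) [0, 1, 1] (x) [0, 2, -2] + [1, 2] (x) [0, 1, 0] (x) [2, 2, 2] (written with every a and b primitive with positive leading entry and the scale carried by c; CP decompositions are not unique, and this one is verified by expanding entrywise), so rank(T) ≤ 3.
These bounds meet, so rank(T) = 3.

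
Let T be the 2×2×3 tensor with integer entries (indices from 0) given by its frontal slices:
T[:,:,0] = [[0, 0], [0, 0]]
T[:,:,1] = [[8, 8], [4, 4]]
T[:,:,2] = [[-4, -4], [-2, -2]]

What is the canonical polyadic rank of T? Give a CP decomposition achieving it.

rank(T) = 1

Lower bound: T ≠ 0 (e.g. T[0,0,1] = 8), so rank(T) ≥ 1.
Upper bound: if T = a ∘ b ∘ c then every fibre of T is a multiple of the corresponding factor, so read the factors off the fibres through the nonzero entry T[0,0,1] = 8.
The mode-1 fibre T[:,0,1] = [8, 4] gives a = [2, 1] (primitive direction); the mode-2 fibre T[0,:,1] = [8, 8] gives b = [1, 1]; then c[k] = T[0,0,k] / (a[0]·b[0]) = [0, 8, -4] / 2 = [0, 4, -2].
Expanding [2, 1] ∘ [1, 1] ∘ [0, 4, -2] reproduces all 12 entries of T, so T = [2, 1] ∘ [1, 1] ∘ [0, 4, -2] and rank(T) ≤ 1.
These bounds meet, so rank(T) = 1.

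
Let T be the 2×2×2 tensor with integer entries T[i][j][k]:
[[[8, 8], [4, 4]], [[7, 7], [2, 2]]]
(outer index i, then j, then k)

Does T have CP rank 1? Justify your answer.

The mode-1 unfolding of T (rows indexed by i, columns by (j,k) = (0,0), (0,1), (1,0), (1,1)) is [[8, 8, 4, 4], [7, 7, 2, 2]].
There the 2×2 minor on rows i ∈ {0, 1}, columns (j,k) ∈ {(0,0), (1,0)} is det [[8, 4], [7, 2]] = -12 ≠ 0, so this unfolding has rank ≥ 2; CP rank is at least every unfolding rank, so rank(T) ≥ 2.
In particular rank(T) ≥ 2 > 1, so T is not rank-1.

No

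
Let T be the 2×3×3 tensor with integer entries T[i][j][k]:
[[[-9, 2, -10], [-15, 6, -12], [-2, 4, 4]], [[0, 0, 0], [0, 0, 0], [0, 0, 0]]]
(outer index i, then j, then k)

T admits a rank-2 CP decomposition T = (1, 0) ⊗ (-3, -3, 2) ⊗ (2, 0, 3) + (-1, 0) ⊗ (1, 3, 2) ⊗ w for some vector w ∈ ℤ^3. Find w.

Subtract the known terms from T to get the rank-1 residual R = (-1, 0) ⊗ (1, 3, 2) ⊗ w, so R[i,j,k] = a[i]·b[j]·w[k]. Pick indices with nonzero a[0]·b[0] = (-1)·(1) = -1. Only the fibre through (0,0,·) is needed: R[0,0,:] = T[0,0,:] − Σₗ aₗ[0]bₗ[0]cₗ = [-9, 2, -10] − (1)·(-3)·(2, 0, 3) = [-3, 2, -1]. Then w[k] = R[0,0,k] / -1 for each k, giving w = [-3, 2, -1] / -1 = (3, -2, 1).

w = (3, -2, 1)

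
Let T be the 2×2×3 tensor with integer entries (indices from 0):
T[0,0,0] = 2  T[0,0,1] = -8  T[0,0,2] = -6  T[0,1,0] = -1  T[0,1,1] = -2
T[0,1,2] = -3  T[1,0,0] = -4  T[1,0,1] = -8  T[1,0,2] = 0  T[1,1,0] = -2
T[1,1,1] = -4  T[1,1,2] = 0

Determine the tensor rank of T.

Lower bound: the mode-3 unfolding of T (rows indexed by k, columns by (i,j) = (0,0), (0,1), (1,0), (1,1)) is [[2, -1, -4, -2], [-8, -2, -8, -4], [-6, -3, 0, 0]].
There the 3×3 minor on rows k ∈ {0, 1, 2}, columns (i,j) ∈ {(0,0), (0,1), (1,0)} is det [[2, -1, -4], [-8, -2, -8], [-6, -3, 0]] = -144 ≠ 0, so this unfolding has rank ≥ 3; CP rank is at least every unfolding rank, so rank(T) ≥ 3. (This is only a lower bound: in general the CP rank may exceed every unfolding rank, so we still need to exhibit 3 rank-1 terms summing to T.)
Upper bound: T is a sum of 3 rank-1 terms, T = [1, -1] ⊗ [2, 1] ⊗ [0, 0, -2] + [1, 0] ⊗ [1, 0] ⊗ [4, -4, 0] + [1, 2] ⊗ [2, 1] ⊗ [-1, -2, -1] (written with every a and b primitive with positive leading entry and the scale carried by c; CP decompositions are not unique, and this one is verified by expanding entrywise), so rank(T) ≤ 3.
These bounds meet, so rank(T) = 3.

3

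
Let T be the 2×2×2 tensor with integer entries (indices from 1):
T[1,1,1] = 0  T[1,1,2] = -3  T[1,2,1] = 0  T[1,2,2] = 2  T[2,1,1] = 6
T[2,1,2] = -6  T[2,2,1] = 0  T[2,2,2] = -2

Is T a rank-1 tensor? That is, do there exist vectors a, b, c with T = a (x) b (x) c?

The mode-3 unfolding of T (rows indexed by k, columns by (i,j) = (1,1), (1,2), (2,1), (2,2)) is [[0, 0, 6, 0], [-3, 2, -6, -2]].
There the 2×2 minor on rows k ∈ {1, 2}, columns (i,j) ∈ {(1,1), (2,1)} is det [[0, 6], [-3, -6]] = 18 ≠ 0, so this unfolding has rank ≥ 2; CP rank is at least every unfolding rank, so rank(T) ≥ 2.
In particular rank(T) ≥ 2 > 1, so T is not rank-1.

No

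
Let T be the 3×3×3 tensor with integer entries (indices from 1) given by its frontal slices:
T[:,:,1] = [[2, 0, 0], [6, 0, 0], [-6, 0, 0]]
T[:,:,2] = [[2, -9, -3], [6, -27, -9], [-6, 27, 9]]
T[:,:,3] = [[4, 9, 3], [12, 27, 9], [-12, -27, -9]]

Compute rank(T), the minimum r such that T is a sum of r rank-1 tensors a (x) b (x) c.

Lower bound: the mode-2 unfolding of T (rows indexed by j, columns by (i,k) = (1,1), (1,2), (1,3), (2,1), (2,2), (2,3), (3,1), (3,2), (3,3)) is [[2, 2, 4, 6, 6, 12, -6, -6, -12], [0, -9, 9, 0, -27, 27, 0, 27, -27], [0, -3, 3, 0, -9, 9, 0, 9, -9]].
There the 2×2 minor on rows j ∈ {1, 2}, columns (i,k) ∈ {(1,1), (1,2)} is det [[2, 2], [0, -9]] = -18 ≠ 0, so this unfolding has rank ≥ 2; CP rank is at least every unfolding rank, so rank(T) ≥ 2. (Unfolding ranks only ever bound the CP rank from below — rank(T) can be strictly larger than all of them — so the matching upper bound has to come from an explicit 2-term decomposition.)
Upper bound — finding two terms. Every mode-1 slice of T is a multiple of one matrix: T[i,:,:] = a[i]·M with a = [1, 3, -3] and M = [[2, 2, 4], [0, -9, 9], [0, -3, 3]] (rows indexed by j, columns by k). So it suffices to write M as a sum of two rank-1 matrices.
The rows of M satisfy (row 2) = 3·(row 3), so splitting by rows, M = [1, 0, 0][2, 2, 4]ᵀ + [0, 3, 1][0, -3, 3]ᵀ.
Hence T = [1, 3, -3] (x) [1, 0, 0] (x) [2, 2, 4] + [1, 3, -3] (x) [0, 3, 1] (x) [0, -3, 3], so rank(T) ≤ 2.
These bounds meet, so rank(T) = 2.

2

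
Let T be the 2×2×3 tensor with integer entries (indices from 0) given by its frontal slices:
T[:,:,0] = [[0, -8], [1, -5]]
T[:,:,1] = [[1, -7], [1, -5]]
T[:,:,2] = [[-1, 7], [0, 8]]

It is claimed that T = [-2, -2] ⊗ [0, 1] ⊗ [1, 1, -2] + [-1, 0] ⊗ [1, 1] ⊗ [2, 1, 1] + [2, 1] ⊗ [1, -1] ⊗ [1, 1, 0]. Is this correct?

Reconstruct entry (0,1,0) from the claimed factors: Σₗ aₗ[0]bₗ[1]cₗ[0] = (-2)·(1)·(1) + (-1)·(1)·(2) + (2)·(-1)·(1) = -6, but T[0,1,0] = -8. The claim is false.

No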